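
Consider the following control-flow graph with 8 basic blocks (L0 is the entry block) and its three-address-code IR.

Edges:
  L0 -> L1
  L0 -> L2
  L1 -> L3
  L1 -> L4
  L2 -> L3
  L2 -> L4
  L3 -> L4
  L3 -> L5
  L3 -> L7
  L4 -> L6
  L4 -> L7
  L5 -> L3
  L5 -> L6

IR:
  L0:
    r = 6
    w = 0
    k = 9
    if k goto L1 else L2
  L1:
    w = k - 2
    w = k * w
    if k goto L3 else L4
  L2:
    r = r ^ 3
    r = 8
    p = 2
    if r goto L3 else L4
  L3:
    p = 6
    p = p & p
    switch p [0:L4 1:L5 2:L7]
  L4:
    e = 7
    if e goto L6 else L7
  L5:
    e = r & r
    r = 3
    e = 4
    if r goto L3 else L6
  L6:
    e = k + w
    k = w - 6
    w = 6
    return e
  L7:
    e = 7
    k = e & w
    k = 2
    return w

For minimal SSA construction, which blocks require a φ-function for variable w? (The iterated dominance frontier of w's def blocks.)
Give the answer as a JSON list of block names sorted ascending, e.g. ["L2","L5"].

idom tree: L1←L0 L2←L0 L3←L0 L4←L0 L5←L3 L6←L0 L7←L0
Dom at joins:
  L3: preds {L1,L2,L5}: {L0,L1} ∩ {L0,L2} ∩ {L0,L3,L5} = {L0}; idom=L0
  L4: preds {L1,L2,L3}: {L0,L1} ∩ {L0,L2} ∩ {L0,L3} = {L0}; idom=L0
  L6: preds {L4,L5}: {L0,L4} ∩ {L0,L3,L5} = {L0}; idom=L0
  L7: preds {L3,L4}: {L0,L3} ∩ {L0,L4} = {L0}; idom=L0

DF derivation:
  L3←L1: walk L1 to L0
  L3←L2: walk L2 to L0
  L3←L5: walk L5→L3 to L0
  L4←L1: walk L1 to L0
  L4←L2: walk L2 to L0
  L4←L3: walk L3 to L0
  L6←L4: walk L4 to L0
  L6←L5: walk L5→L3 to L0
  L7←L3: walk L3 to L0
  L7←L4: walk L4 to L0
  L0 → ∅
  L1 → {L3,L4}
  L2 → {L3,L4}
  L3 → {L3,L4,L6,L7}
  L4 → {L6,L7}
  L5 → {L3,L6}
  L6 → ∅
  L7 → ∅

φ for w: defs {L0,L1,L6}
  DF⁺ = {L3,L4,L6,L7}

Answer: ["L3", "L4", "L6", "L7"]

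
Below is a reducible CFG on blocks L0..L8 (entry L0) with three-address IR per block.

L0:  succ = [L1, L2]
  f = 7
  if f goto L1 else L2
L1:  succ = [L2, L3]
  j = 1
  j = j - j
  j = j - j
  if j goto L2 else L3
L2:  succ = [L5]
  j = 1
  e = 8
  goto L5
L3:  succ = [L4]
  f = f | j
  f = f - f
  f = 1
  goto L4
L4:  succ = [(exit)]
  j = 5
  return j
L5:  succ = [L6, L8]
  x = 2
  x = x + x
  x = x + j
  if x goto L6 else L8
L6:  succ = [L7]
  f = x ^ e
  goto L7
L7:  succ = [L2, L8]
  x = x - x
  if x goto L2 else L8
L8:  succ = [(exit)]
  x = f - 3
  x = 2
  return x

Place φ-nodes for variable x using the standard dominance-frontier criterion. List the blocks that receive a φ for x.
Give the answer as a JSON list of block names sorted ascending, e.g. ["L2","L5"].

Answer: ["L2", "L8"]

Analysis:
idom tree: L1←L0 L2←L0 L3←L1 L4←L3 L5←L2 L6←L5 L7←L6 L8←L5
Dom at joins:
  L2: preds {L0,L1,L7}: {L0} ∩ {L0,L1} ∩ {L0,L2,L5,L6,L7} = {L0}; idom=L0
  L8: preds {L5,L7}: {L0,L2,L5} ∩ {L0,L2,L5,L6,L7} = {L0,L2,L5}; idom=L5

DF walk-up:
  L2←L0: walk · to L0
  L2←L1: walk L1 to L0
  L2←L7: walk L7→L6→L5→L2 to L0
  L8←L5: walk · to L5
  L8←L7: walk L7→L6 to L5
  DF(L0)=∅
  DF(L1)={L2}
  DF(L2)={L2}
  DF(L3)=∅
  DF(L4)=∅
  DF(L5)={L2}
  DF(L6)={L2,L8}
  DF(L7)={L2,L8}
  DF(L8)=∅

φ for x: defs {L5,L7,L8}
  DF⁺ = {L2,L8}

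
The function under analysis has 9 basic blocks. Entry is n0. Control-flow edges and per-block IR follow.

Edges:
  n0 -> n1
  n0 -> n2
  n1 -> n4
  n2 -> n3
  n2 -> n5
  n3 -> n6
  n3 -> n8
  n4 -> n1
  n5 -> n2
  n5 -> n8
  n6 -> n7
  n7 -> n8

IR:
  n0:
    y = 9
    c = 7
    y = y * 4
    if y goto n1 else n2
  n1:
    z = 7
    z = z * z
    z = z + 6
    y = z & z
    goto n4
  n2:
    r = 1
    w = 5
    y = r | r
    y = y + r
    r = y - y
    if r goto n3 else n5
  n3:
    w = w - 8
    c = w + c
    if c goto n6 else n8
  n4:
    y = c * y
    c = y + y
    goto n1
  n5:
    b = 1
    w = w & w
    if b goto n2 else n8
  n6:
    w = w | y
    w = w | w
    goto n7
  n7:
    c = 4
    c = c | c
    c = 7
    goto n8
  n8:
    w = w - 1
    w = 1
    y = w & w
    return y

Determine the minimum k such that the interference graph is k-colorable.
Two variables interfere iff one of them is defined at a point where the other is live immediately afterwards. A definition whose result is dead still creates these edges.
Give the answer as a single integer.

Answer: 4

Analysis:
def/use:
  n0 def {c,y} use ∅
  n1 def {y,z} use ∅
  n2 def {r,w,y} use ∅
  n3 def {c,w} use {c,w}
  n4 def {c,y} use {c,y}
  n5 def {b,w} use {w}
  n6 def {w} use {w,y}
  n7 def {c} use ∅
  n8 def {w,y} use {w}

Backward fixpoint:
  n0 li=∅ lo={c}
  n1 li={c} lo={c,y}
  n2 li={c} lo={c,w,y}
  n3 li={c,w,y} lo={w,y}
  n4 li={c,y} lo={c}
  n5 li={c,w} lo={c,w}
  n6 li={w,y} lo={w}
  n7 li={w} lo={w}
  n8 li={w} lo=∅

Interference:
  b↔{c,w}
  c↔{b,r,w,y,z}
  r↔{c,w,y}
  w↔{b,c,r,y}
  y↔{c,r,w}
  z↔{c}

Chromatic number:
  clique {c,r,w,y} ⇒ need ≥ 4
  4-colouring: R0={c}  R1={w,z}  R2={b,r}  R3={y}
  χ = 4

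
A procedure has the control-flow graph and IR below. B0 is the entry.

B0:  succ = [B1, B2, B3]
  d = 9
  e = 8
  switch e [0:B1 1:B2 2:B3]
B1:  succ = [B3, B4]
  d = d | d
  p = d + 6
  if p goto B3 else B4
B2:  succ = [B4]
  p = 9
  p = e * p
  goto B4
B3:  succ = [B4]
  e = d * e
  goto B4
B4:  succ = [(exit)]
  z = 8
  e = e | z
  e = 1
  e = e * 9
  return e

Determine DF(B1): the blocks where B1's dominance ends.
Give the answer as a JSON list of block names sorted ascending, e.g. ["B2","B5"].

idom tree: B1←B0 B2←B0 B3←B0 B4←B0
Dom∩ at merges:
  B3: preds {B0,B1}: {B0} ∩ {B0,B1} = {B0}; idom=B0
  B4: preds {B1,B2,B3}: {B0,B1} ∩ {B0,B2} ∩ {B0,B3} = {B0}; idom=B0

Frontier:
  B3←B0: walk · to B0
  B3←B1: walk B1 to B0
  B4←B1: walk B1 to B0
  B4←B2: walk B2 to B0
  B4←B3: walk B3 to B0
  DF(B0)=∅
  DF(B1)={B3,B4}
  DF(B2)={B4}
  DF(B3)={B4}
  DF(B4)=∅

DF(B1) = ["B3", "B4"]

Answer: ["B3", "B4"]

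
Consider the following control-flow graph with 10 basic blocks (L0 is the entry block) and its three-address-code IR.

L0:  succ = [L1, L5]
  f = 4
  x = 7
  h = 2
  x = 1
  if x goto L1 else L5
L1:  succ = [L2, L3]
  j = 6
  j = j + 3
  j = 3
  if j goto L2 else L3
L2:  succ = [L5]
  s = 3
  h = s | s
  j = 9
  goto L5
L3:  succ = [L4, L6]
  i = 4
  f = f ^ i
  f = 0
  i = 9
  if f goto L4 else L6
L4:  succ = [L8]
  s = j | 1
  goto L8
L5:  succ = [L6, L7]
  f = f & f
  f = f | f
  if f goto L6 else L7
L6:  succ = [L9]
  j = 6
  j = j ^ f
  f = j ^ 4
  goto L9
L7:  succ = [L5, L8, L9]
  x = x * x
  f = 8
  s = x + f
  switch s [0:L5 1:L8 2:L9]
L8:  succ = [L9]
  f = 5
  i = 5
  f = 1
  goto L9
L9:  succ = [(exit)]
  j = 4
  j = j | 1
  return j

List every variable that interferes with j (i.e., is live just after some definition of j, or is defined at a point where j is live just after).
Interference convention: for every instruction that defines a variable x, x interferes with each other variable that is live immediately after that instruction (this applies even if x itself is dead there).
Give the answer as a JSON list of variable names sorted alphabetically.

Answer: ["f", "i", "x"]

Derivation:
Per-block:
  L0: def={f,h,x} ue=∅
  L1: def={j} ue=∅
  L2: def={h,j,s} ue=∅
  L3: def={f,i} ue={f}
  L4: def={s} ue={j}
  L5: def={f} ue={f}
  L6: def={f,j} ue={f}
  L7: def={f,s,x} ue={x}
  L8: def={f,i} ue=∅
  L9: def={j} ue=∅

Live sets:
  L0 li=∅ lo={f,x}
  L1 li={f,x} lo={f,j,x}
  L2 li={f,x} lo={f,x}
  L3 li={f,j} lo={f,j}
  L4 li={j} lo=∅
  L5 li={f,x} lo={f,x}
  L6 li={f} lo=∅
  L7 li={x} lo={f,x}
  L8 li=∅ lo=∅
  L9 li=∅ lo=∅

Interfere edges:
  f — {h,i,j,s,x}
  h — {f,x}
  i — {f,j}
  j — {f,i,x}
  s — {f,x}
  x — {f,h,j,s}

N(j) = ["f", "i", "x"]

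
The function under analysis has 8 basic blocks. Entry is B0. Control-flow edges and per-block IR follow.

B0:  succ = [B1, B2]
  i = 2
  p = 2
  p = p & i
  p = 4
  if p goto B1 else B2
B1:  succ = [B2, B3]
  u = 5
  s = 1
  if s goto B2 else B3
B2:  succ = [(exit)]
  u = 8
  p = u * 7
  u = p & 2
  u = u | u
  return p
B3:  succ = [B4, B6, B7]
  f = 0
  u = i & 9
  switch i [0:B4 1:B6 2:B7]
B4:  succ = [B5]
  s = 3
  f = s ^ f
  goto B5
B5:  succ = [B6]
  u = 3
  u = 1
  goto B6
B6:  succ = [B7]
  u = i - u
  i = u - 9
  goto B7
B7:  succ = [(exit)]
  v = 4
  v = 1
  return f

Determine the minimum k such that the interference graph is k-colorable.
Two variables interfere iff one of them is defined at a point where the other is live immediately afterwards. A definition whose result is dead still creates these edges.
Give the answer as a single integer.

Answer: 3

Working:
Per-block:
  B0: {i,p} / ∅
  B1: {s,u} / ∅
  B2: {p,u} / ∅
  B3: {f,u} / {i}
  B4: {f,s} / {f}
  B5: {u} / ∅
  B6: {i,u} / {i,u}
  B7: {v} / {f}

Liveness:
  B0: in=∅ out={i}
  B1: in={i} out={i}
  B2: in=∅ out=∅
  B3: in={i} out={f,i,u}
  B4: in={f,i} out={f,i}
  B5: in={f,i} out={f,i,u}
  B6: in={f,i,u} out={f}
  B7: in={f} out=∅

Interference:
  f: {i,s,u,v}
  i: {f,p,s,u}
  p: {i,u}
  s: {f,i}
  u: {f,i,p}
  v: {f}

Colouring:
  lower bound: {f,i,s} mutually conflict ⇒ χ ≥ 3
  3-colouring: c0={f,p}  c1={i,v}  c2={s,u}
  χ = 3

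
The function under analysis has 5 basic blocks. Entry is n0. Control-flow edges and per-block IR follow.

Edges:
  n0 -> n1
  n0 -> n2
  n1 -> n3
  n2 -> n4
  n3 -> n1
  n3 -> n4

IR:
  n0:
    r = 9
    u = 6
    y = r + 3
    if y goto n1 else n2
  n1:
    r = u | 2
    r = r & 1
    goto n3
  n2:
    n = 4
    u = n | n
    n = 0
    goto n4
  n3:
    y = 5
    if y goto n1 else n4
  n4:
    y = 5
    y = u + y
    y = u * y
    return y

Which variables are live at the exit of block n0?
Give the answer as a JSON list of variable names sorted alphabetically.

Block summaries:
  n0: def={r,u,y} ue=∅
  n1: def={r} ue={u}
  n2: def={n,u} ue=∅
  n3: def={y} ue=∅
  n4: def={y} ue={u}

Live sets:
  n0: in=∅ out={u}
  n1: in={u} out={u}
  n2: in=∅ out={u}
  n3: in={u} out={u}
  n4: in={u} out=∅

live-out(n0) = ["u"]

Answer: ["u"]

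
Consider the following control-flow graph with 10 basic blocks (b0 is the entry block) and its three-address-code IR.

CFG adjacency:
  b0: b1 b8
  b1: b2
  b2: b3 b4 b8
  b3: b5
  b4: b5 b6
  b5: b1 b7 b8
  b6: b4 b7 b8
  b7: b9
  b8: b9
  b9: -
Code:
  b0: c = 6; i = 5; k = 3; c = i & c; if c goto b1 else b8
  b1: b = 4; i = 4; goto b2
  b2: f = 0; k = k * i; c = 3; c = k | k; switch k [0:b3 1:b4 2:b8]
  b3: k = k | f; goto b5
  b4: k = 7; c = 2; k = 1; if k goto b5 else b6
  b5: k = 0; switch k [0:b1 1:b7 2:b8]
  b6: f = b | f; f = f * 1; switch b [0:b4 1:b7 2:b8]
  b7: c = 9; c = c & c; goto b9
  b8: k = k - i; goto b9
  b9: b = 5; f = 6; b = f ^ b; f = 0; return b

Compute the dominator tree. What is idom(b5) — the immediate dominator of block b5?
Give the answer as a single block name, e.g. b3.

idom tree: b1←b0 b2←b1 b3←b2 b4←b2 b5←b2 b6←b4 b7←b2 b8←b0 b9←b0
Dom∩ at merges:
  b1: preds {b0,b5}: {b0} ∩ {b0,b1,b2,b5} = {b0}; idom=b0
  b4: preds {b2,b6}: {b0,b1,b2} ∩ {b0,b1,b2,b4,b6} = {b0,b1,b2}; idom=b2
  b5: preds {b3,b4}: {b0,b1,b2,b3} ∩ {b0,b1,b2,b4} = {b0,b1,b2}; idom=b2
  b7: preds {b5,b6}: {b0,b1,b2,b5} ∩ {b0,b1,b2,b4,b6} = {b0,b1,b2}; idom=b2
  b8: preds {b0,b2,b5,b6}: {b0} ∩ {b0,b1,b2} ∩ {b0,b1,b2,b5} ∩ {b0,b1,b2,b4,b6} = {b0}; idom=b0
  b9: preds {b7,b8}: {b0,b1,b2,b7} ∩ {b0,b8} = {b0}; idom=b0

idom(b5) = b2

Answer: b2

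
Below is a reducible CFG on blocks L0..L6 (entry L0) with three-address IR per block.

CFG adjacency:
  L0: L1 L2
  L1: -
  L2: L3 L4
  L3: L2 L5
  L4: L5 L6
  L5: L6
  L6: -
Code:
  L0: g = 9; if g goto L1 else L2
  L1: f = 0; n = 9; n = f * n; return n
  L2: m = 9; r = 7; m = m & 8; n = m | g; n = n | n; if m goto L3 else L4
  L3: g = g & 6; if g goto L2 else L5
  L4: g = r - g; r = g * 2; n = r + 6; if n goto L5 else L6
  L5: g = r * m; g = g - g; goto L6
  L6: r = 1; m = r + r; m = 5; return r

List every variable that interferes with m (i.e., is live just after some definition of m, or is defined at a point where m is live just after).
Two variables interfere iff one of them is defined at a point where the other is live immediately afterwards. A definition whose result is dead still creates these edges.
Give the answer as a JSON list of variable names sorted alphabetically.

Answer: ["g", "n", "r"]

Working:
Per-block:
  L0: def={g} ue=∅
  L1: def={f,n} ue=∅
  L2: def={m,n,r} ue={g}
  L3: def={g} ue={g}
  L4: def={g,n,r} ue={g,r}
  L5: def={g} ue={m,r}
  L6: def={m,r} ue=∅

Backward fixpoint:
  live L0: ∅→{g}
  live L1: ∅→∅
  live L2: {g}→{g,m,r}
  live L3: {g,m,r}→{g,m,r}
  live L4: {g,m,r}→{m,r}
  live L5: {m,r}→∅
  live L6: ∅→∅

Interference:
  f — {n}
  g — {m,n,r}
  m — {g,n,r}
  n — {f,g,m,r}
  r — {g,m,n}

N(m) = ["g", "n", "r"]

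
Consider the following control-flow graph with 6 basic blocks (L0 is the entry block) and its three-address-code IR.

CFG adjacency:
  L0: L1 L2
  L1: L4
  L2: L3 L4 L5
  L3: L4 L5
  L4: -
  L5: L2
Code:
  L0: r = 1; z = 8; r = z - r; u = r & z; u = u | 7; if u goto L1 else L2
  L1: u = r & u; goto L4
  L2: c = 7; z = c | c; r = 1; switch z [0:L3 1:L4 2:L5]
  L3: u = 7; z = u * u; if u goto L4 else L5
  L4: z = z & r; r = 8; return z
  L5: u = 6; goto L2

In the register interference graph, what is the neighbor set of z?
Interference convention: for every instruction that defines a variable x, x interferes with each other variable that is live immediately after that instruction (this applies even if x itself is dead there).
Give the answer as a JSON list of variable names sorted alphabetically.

Block summaries:
  L0: def={r,u,z} ue=∅
  L1: def={u} ue={r,u}
  L2: def={c,r,z} ue=∅
  L3: def={u,z} ue=∅
  L4: def={r,z} ue={r,z}
  L5: def={u} ue=∅

Live sets:
  L0 li=∅ lo={r,u,z}
  L1 li={r,u,z} lo={r,z}
  L2 li=∅ lo={r,z}
  L3 li={r} lo={r,z}
  L4 li={r,z} lo=∅
  L5 li=∅ lo=∅

Interfere edges:
  c↔∅
  r↔{u,z}
  u↔{r,z}
  z↔{r,u}

N(z) = ["r", "u"]

Answer: ["r", "u"]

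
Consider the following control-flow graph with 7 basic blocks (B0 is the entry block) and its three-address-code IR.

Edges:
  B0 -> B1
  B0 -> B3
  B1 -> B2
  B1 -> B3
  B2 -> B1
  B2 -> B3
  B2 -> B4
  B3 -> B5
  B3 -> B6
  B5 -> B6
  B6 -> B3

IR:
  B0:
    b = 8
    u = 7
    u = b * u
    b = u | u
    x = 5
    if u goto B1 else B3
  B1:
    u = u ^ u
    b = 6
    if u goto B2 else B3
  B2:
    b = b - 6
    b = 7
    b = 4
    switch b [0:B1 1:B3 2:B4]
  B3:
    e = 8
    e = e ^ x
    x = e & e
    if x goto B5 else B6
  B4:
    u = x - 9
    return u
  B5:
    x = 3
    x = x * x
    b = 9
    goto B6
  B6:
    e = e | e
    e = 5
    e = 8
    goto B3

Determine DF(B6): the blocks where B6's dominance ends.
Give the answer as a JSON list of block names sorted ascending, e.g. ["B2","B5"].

Answer: ["B3"]

Analysis:
idom tree: B1←B0 B2←B1 B3←B0 B4←B2 B5←B3 B6←B3
Join-block Dom:
  B1: preds {B0,B2}: {B0} ∩ {B0,B1,B2} = {B0}; idom=B0
  B3: preds {B0,B1,B2,B6}: {B0} ∩ {B0,B1} ∩ {B0,B1,B2} ∩ {B0,B3,B6} = {B0}; idom=B0
  B6: preds {B3,B5}: {B0,B3} ∩ {B0,B3,B5} = {B0,B3}; idom=B3

Frontier:
  join B1 pred B0: · stop@B0
  join B1 pred B2: B2→B1 stop@B0
  join B3 pred B0: · stop@B0
  join B3 pred B1: B1 stop@B0
  join B3 pred B2: B2→B1 stop@B0
  join B3 pred B6: B6→B3 stop@B0
  join B6 pred B3: · stop@B3
  join B6 pred B5: B5 stop@B3
  B0 → ∅
  B1 → {B1,B3}
  B2 → {B1,B3}
  B3 → {B3}
  B4 → ∅
  B5 → {B6}
  B6 → {B3}

DF(B6) = ["B3"]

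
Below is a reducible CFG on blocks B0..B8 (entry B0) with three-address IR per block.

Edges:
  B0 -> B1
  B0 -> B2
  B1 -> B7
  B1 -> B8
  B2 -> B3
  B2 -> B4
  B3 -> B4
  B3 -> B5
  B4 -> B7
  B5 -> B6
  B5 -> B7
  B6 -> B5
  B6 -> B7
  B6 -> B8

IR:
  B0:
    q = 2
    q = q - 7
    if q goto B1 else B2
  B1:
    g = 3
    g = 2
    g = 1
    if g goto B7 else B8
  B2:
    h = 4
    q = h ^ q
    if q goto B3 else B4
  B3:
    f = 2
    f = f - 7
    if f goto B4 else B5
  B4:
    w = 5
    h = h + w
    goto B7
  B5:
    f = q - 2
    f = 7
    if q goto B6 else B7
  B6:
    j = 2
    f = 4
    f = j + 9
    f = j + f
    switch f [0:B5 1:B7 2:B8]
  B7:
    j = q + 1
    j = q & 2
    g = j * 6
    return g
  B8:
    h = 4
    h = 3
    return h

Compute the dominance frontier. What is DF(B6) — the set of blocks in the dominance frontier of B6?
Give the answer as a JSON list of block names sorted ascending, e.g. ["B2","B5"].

Answer: ["B5", "B7", "B8"]

Analysis:
idom tree: B1←B0 B2←B0 B3←B2 B4←B2 B5←B3 B6←B5 B7←B0 B8←B0
Dom at joins:
  B4: preds {B2,B3}: {B0,B2} ∩ {B0,B2,B3} = {B0,B2}; idom=B2
  B5: preds {B3,B6}: {B0,B2,B3} ∩ {B0,B2,B3,B5,B6} = {B0,B2,B3}; idom=B3
  B7: preds {B1,B4,B5,B6}: {B0,B1} ∩ {B0,B2,B4} ∩ {B0,B2,B3,B5} ∩ {B0,B2,B3,B5,B6} = {B0}; idom=B0
  B8: preds {B1,B6}: {B0,B1} ∩ {B0,B2,B3,B5,B6} = {B0}; idom=B0

Frontier:
  B4←B2: walk · to B2
  B4←B3: walk B3 to B2
  B5←B3: walk · to B3
  B5←B6: walk B6→B5 to B3
  B7←B1: walk B1 to B0
  B7←B4: walk B4→B2 to B0
  B7←B5: walk B5→B3→B2 to B0
  B7←B6: walk B6→B5→B3→B2 to B0
  B8←B1: walk B1 to B0
  B8←B6: walk B6→B5→B3→B2 to B0
  B0: DF=∅
  B1: DF={B7,B8}
  B2: DF={B7,B8}
  B3: DF={B4,B7,B8}
  B4: DF={B7}
  B5: DF={B5,B7,B8}
  B6: DF={B5,B7,B8}
  B7: DF=∅
  B8: DF=∅

DF(B6) = ["B5", "B7", "B8"]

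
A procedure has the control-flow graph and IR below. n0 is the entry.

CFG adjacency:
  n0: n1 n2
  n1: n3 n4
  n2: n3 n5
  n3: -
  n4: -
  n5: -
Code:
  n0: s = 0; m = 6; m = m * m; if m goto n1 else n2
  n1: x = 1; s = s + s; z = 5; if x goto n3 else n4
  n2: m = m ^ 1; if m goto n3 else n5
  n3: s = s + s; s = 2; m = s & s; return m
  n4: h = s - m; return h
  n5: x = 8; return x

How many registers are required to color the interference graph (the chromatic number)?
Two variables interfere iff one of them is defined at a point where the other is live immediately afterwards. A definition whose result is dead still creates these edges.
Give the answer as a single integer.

Per-block:
  n0 def {m,s} use ∅
  n1 def {s,x,z} use {s}
  n2 def {m} use {m}
  n3 def {m,s} use {s}
  n4 def {h} use {m,s}
  n5 def {x} use ∅

Live sets:
  n0: in=∅ out={m,s}
  n1: in={m,s} out={m,s}
  n2: in={m,s} out={s}
  n3: in={s} out=∅
  n4: in={m,s} out=∅
  n5: in=∅ out=∅

Interfere edges:
  h↔∅
  m↔{s,x,z}
  s↔{m,x,z}
  x↔{m,s,z}
  z↔{m,s,x}

Registers:
  lower bound: {m,s,x,z} mutually conflict ⇒ χ ≥ 4
  assign h→r0 m→r0 s→r1 x→r2 z→r3 — no edge inside a register ⇒ χ ≤ 4
  χ = 4

Answer: 4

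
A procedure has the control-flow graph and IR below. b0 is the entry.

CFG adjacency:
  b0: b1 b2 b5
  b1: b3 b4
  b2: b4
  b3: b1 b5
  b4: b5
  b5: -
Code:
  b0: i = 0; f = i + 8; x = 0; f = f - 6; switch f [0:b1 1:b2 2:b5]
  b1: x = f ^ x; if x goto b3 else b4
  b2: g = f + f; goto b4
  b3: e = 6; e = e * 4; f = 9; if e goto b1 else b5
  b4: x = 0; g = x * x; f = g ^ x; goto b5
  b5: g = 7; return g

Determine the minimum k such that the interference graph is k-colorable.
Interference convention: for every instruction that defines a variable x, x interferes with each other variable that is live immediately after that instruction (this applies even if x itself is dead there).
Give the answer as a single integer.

Answer: 3

Derivation:
Per-block:
  b0: {f,i,x} / ∅
  b1: {x} / {f,x}
  b2: {g} / {f}
  b3: {e,f} / ∅
  b4: {f,g,x} / ∅
  b5: {g} / ∅

Liveness:
  live b0: ∅→{f,x}
  live b1: {f,x}→{x}
  live b2: {f}→∅
  live b3: {x}→{f,x}
  live b4: ∅→∅
  live b5: ∅→∅

Interfere edges:
  e — {f,x}
  f — {e,x}
  g — {x}
  i — ∅
  x — {e,f,g}

Registers:
  clique {e,f,x} ⇒ need ≥ 3
  3-colouring: R0={i,x}  R1={e,g}  R2={f}
  χ = 3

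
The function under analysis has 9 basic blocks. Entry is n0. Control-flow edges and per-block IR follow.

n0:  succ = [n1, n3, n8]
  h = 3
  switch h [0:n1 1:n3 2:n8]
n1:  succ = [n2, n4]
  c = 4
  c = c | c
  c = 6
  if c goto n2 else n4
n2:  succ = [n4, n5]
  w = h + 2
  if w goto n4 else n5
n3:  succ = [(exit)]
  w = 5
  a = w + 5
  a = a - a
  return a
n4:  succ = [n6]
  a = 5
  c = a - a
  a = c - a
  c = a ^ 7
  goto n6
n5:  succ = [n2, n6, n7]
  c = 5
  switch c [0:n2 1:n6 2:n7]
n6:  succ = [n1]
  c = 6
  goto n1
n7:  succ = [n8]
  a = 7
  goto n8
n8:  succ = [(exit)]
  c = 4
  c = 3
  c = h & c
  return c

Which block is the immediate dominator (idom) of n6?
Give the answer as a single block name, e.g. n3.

Answer: n1

Working:
idom tree: n1←n0 n2←n1 n3←n0 n4←n1 n5←n2 n6←n1 n7←n5 n8←n0
Dom∩ at merges:
  n1: preds {n0,n6}: {n0} ∩ {n0,n1,n6} = {n0}; idom=n0
  n2: preds {n1,n5}: {n0,n1} ∩ {n0,n1,n2,n5} = {n0,n1}; idom=n1
  n4: preds {n1,n2}: {n0,n1} ∩ {n0,n1,n2} = {n0,n1}; idom=n1
  n6: preds {n4,n5}: {n0,n1,n4} ∩ {n0,n1,n2,n5} = {n0,n1}; idom=n1
  n8: preds {n0,n7}: {n0} ∩ {n0,n1,n2,n5,n7} = {n0}; idom=n0

idom(n6) = n1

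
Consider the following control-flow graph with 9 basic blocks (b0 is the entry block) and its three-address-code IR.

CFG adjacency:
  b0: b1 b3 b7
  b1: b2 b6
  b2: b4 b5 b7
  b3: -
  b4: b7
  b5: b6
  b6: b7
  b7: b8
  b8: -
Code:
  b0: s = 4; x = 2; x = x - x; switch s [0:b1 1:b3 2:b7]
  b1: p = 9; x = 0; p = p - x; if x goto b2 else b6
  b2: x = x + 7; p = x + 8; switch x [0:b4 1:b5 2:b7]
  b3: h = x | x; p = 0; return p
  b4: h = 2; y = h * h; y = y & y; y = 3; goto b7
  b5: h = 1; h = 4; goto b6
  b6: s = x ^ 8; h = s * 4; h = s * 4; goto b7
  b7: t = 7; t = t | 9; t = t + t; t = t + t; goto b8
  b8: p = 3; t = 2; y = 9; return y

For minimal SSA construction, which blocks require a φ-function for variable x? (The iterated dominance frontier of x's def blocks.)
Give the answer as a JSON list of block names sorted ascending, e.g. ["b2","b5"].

Answer: ["b6", "b7"]

Derivation:
idom tree: b1←b0 b2←b1 b3←b0 b4←b2 b5←b2 b6←b1 b7←b0 b8←b7
Dom∩ at merges:
  b6: preds {b1,b5}: {b0,b1} ∩ {b0,b1,b2,b5} = {b0,b1}; idom=b1
  b7: preds {b0,b2,b4,b6}: {b0} ∩ {b0,b1,b2} ∩ {b0,b1,b2,b4} ∩ {b0,b1,b6} = {b0}; idom=b0

DF walk-up:
  join b6 pred b1: · stop@b1
  join b6 pred b5: b5→b2 stop@b1
  join b7 pred b0: · stop@b0
  join b7 pred b2: b2→b1 stop@b0
  join b7 pred b4: b4→b2→b1 stop@b0
  join b7 pred b6: b6→b1 stop@b0
  b0 → ∅
  b1 → {b7}
  b2 → {b6,b7}
  b3 → ∅
  b4 → {b7}
  b5 → {b6}
  b6 → {b7}
  b7 → ∅
  b8 → ∅

φ for x: defs {b0,b1,b2}
  DF⁺ = {b6,b7}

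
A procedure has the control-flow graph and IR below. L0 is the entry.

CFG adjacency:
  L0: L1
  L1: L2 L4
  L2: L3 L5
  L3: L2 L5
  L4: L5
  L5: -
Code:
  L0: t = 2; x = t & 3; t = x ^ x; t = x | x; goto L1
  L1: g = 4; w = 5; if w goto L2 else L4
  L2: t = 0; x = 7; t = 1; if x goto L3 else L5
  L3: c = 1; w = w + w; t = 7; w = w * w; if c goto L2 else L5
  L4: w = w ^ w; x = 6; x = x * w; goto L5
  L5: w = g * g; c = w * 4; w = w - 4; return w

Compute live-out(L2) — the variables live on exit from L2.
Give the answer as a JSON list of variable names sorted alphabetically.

Answer: ["g", "w"]

Analysis:
def/use:
  L0 def {t,x} use ∅
  L1 def {g,w} use ∅
  L2 def {t,x} use ∅
  L3 def {c,t,w} use {w}
  L4 def {w,x} use {w}
  L5 def {c,w} use {g}

Live sets:
  live L0: ∅→∅
  live L1: ∅→{g,w}
  live L2: {g,w}→{g,w}
  live L3: {g,w}→{g,w}
  live L4: {g,w}→{g}
  live L5: {g}→∅

live-out(L2) = ["g", "w"]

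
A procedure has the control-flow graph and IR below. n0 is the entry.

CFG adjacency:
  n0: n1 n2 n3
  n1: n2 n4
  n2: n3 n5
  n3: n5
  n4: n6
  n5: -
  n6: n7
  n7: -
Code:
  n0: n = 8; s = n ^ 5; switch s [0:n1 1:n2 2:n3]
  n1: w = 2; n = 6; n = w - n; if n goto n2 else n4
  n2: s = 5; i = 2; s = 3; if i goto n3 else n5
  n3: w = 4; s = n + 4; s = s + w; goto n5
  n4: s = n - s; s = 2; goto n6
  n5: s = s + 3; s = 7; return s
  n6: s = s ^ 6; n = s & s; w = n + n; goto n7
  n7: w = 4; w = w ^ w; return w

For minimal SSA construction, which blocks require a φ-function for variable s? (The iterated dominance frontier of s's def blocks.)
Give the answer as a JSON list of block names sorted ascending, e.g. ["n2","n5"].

Answer: ["n3", "n5"]

Working:
idom tree: n1←n0 n2←n0 n3←n0 n4←n1 n5←n0 n6←n4 n7←n6
Join-block Dom:
  n2: preds {n0,n1}: {n0} ∩ {n0,n1} = {n0}; idom=n0
  n3: preds {n0,n2}: {n0} ∩ {n0,n2} = {n0}; idom=n0
  n5: preds {n2,n3}: {n0,n2} ∩ {n0,n3} = {n0}; idom=n0

DF walk-up:
  join n2 pred n0: · stop@n0
  join n2 pred n1: n1 stop@n0
  join n3 pred n0: · stop@n0
  join n3 pred n2: n2 stop@n0
  join n5 pred n2: n2 stop@n0
  join n5 pred n3: n3 stop@n0
  DF(n0)=∅
  DF(n1)={n2}
  DF(n2)={n3,n5}
  DF(n3)={n5}
  DF(n4)=∅
  DF(n5)=∅
  DF(n6)=∅
  DF(n7)=∅

φ for s: defs {n0,n2,n3,n4,n5,n6}
  DF⁺ = {n3,n5}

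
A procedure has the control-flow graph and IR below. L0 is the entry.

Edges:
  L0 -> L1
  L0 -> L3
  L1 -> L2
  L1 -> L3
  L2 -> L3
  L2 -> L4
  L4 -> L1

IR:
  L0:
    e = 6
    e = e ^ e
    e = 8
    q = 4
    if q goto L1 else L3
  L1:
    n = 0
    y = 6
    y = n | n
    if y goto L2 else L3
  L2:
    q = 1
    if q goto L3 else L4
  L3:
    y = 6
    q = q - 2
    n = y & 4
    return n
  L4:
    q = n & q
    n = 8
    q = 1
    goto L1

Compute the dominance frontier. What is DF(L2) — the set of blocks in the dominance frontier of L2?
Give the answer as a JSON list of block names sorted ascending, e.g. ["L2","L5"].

Answer: ["L1", "L3"]

Working:
idom tree: L1←L0 L2←L1 L3←L0 L4←L2
Join-block Dom:
  L1: preds {L0,L4}: {L0} ∩ {L0,L1,L2,L4} = {L0}; idom=L0
  L3: preds {L0,L1,L2}: {L0} ∩ {L0,L1} ∩ {L0,L1,L2} = {L0}; idom=L0

DF walk-up:
  join L1 pred L0: · stop@L0
  join L1 pred L4: L4→L2→L1 stop@L0
  join L3 pred L0: · stop@L0
  join L3 pred L1: L1 stop@L0
  join L3 pred L2: L2→L1 stop@L0
  L0 → ∅
  L1 → {L1,L3}
  L2 → {L1,L3}
  L3 → ∅
  L4 → {L1}

DF(L2) = ["L1", "L3"]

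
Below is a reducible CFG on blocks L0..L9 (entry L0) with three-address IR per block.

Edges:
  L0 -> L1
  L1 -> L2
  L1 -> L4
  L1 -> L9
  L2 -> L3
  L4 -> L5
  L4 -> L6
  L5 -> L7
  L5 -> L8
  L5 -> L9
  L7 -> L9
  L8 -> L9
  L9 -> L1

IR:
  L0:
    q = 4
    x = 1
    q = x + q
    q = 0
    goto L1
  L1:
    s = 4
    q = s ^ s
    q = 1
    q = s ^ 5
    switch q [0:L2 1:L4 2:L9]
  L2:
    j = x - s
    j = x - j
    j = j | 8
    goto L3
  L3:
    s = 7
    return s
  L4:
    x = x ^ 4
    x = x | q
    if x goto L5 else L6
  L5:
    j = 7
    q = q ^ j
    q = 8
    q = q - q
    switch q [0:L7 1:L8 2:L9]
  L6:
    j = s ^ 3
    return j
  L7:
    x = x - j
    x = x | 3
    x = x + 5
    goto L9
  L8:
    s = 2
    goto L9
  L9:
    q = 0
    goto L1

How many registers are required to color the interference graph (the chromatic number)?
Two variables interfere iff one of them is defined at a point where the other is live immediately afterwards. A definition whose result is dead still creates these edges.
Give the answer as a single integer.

Block summaries:
  L0: def={q,x} ue=∅
  L1: def={q,s} ue=∅
  L2: def={j} ue={s,x}
  L3: def={s} ue=∅
  L4: def={x} ue={q,x}
  L5: def={j,q} ue={q}
  L6: def={j} ue={s}
  L7: def={x} ue={j,x}
  L8: def={s} ue=∅
  L9: def={q} ue=∅

Live sets:
  L0 li=∅ lo={x}
  L1 li={x} lo={q,s,x}
  L2 li={s,x} lo=∅
  L3 li=∅ lo=∅
  L4 li={q,s,x} lo={q,s,x}
  L5 li={q,x} lo={j,x}
  L6 li={s} lo=∅
  L7 li={j,x} lo={x}
  L8 li={x} lo={x}
  L9 li={x} lo={x}

Interfere edges:
  j↔{q,x}
  q↔{j,s,x}
  s↔{q,x}
  x↔{j,q,s}

Colouring:
  clique {j,q,x} ⇒ need ≥ 3
  3-colouring: r0={q}  r1={x}  r2={j,s}
  χ = 3

Answer: 3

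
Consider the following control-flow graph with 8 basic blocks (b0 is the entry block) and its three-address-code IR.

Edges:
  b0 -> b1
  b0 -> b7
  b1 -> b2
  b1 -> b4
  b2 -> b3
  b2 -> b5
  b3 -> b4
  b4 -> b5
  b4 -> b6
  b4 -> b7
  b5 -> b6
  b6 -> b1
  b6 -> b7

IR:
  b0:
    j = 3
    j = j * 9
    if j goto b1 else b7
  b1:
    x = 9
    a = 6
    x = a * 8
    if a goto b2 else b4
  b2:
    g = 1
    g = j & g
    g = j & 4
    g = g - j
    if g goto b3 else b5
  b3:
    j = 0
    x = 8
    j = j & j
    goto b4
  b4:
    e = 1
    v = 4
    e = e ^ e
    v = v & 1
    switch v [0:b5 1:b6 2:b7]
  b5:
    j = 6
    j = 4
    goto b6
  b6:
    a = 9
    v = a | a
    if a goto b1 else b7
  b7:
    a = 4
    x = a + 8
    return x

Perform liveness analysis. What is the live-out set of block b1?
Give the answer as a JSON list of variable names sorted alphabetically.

Answer: ["j"]

Analysis:
Block summaries:
  b0: def={j} ue=∅
  b1: def={a,x} ue=∅
  b2: def={g} ue={j}
  b3: def={j,x} ue=∅
  b4: def={e,v} ue=∅
  b5: def={j} ue=∅
  b6: def={a,v} ue=∅
  b7: def={a,x} ue=∅

Live sets:
  live b0: ∅→{j}
  live b1: {j}→{j}
  live b2: {j}→∅
  live b3: ∅→{j}
  live b4: {j}→{j}
  live b5: ∅→{j}
  live b6: {j}→{j}
  live b7: ∅→∅

live-out(b1) = ["j"]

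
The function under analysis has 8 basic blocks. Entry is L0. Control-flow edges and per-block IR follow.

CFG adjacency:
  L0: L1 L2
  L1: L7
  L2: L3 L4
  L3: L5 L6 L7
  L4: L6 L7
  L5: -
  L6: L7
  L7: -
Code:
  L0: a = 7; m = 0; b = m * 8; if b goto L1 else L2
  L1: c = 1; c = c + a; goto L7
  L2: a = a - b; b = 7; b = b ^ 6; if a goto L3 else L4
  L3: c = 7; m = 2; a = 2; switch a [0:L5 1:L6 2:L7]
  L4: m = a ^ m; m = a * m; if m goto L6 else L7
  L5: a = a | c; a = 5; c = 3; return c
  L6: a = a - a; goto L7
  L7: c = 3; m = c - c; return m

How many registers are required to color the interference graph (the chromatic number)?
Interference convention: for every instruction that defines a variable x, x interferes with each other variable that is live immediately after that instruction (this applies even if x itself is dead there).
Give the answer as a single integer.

Answer: 3

Working:
Block summaries:
  L0: def={a,b,m} ue=∅
  L1: def={c} ue={a}
  L2: def={a,b} ue={a,b}
  L3: def={a,c,m} ue=∅
  L4: def={m} ue={a,m}
  L5: def={a,c} ue={a,c}
  L6: def={a} ue={a}
  L7: def={c,m} ue=∅

Live sets:
  live L0: ∅→{a,b,m}
  live L1: {a}→∅
  live L2: {a,b,m}→{a,m}
  live L3: ∅→{a,c}
  live L4: {a,m}→{a}
  live L5: {a,c}→∅
  live L6: {a}→∅
  live L7: ∅→∅

Interference:
  a: {b,c,m}
  b: {a,m}
  c: {a,m}
  m: {a,b,c}

Colouring:
  lower bound: {a,b,m} mutually conflict ⇒ χ ≥ 3
  assign a→c0 b→c2 c→c2 m→c1 — no edge inside a register ⇒ χ ≤ 3
  χ = 3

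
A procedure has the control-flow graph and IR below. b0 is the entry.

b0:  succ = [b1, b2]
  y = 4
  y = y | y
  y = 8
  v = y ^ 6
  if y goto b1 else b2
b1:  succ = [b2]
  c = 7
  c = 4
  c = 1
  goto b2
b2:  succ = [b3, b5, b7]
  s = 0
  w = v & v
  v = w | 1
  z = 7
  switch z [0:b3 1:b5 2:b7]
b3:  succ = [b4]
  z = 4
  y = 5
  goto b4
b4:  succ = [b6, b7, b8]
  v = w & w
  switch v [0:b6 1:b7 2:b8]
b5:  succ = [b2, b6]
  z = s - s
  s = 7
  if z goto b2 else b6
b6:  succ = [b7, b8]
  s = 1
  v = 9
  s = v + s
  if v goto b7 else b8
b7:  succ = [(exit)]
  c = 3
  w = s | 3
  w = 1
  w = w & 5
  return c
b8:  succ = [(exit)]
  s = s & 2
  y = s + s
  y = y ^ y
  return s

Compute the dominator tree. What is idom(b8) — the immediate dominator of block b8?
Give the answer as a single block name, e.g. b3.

Answer: b2

Analysis:
idom tree: b1←b0 b2←b0 b3←b2 b4←b3 b5←b2 b6←b2 b7←b2 b8←b2
Join-block Dom:
  b2: preds {b0,b1,b5}: {b0} ∩ {b0,b1} ∩ {b0,b2,b5} = {b0}; idom=b0
  b6: preds {b4,b5}: {b0,b2,b3,b4} ∩ {b0,b2,b5} = {b0,b2}; idom=b2
  b7: preds {b2,b4,b6}: {b0,b2} ∩ {b0,b2,b3,b4} ∩ {b0,b2,b6} = {b0,b2}; idom=b2
  b8: preds {b4,b6}: {b0,b2,b3,b4} ∩ {b0,b2,b6} = {b0,b2}; idom=b2

idom(b8) = b2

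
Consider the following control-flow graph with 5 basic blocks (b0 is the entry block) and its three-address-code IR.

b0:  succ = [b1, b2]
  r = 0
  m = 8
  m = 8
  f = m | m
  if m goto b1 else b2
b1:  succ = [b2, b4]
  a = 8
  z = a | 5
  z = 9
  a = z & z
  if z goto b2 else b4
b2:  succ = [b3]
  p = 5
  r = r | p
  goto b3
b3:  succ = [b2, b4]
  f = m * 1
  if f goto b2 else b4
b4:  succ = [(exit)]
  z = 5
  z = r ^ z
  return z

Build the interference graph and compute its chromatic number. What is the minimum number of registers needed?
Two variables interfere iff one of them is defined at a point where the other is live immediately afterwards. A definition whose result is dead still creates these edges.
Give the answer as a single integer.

Answer: 4

Working:
Block summaries:
  b0: {f,m,r} / ∅
  b1: {a,z} / ∅
  b2: {p,r} / {r}
  b3: {f} / {m}
  b4: {z} / {r}

Live sets:
  b0 li=∅ lo={m,r}
  b1 li={m,r} lo={m,r}
  b2 li={m,r} lo={m,r}
  b3 li={m,r} lo={m,r}
  b4 li={r} lo=∅

Interference:
  a — {m,r,z}
  f — {m,r}
  m — {a,f,p,r,z}
  p — {m,r}
  r — {a,f,m,p,z}
  z — {a,m,r}

Registers:
  lower bound: {a,m,r,z} mutually conflict ⇒ χ ≥ 4
  4-colouring: R0={m}  R1={r}  R2={a,f,p}  R3={z}
  χ = 4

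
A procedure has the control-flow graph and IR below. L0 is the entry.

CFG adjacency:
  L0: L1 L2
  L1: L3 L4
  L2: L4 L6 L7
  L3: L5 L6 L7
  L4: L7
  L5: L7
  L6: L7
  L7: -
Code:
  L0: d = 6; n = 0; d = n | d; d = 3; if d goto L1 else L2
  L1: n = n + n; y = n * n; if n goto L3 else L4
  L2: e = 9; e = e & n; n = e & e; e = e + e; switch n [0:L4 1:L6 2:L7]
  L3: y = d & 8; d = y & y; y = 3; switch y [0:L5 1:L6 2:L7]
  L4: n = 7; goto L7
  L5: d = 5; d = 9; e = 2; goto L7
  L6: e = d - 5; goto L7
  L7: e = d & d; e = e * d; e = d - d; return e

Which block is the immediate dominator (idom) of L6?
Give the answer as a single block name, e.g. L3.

Answer: L0

Derivation:
idom tree: L1←L0 L2←L0 L3←L1 L4←L0 L5←L3 L6←L0 L7←L0
Dom∩ at merges:
  L4: preds {L1,L2}: {L0,L1} ∩ {L0,L2} = {L0}; idom=L0
  L6: preds {L2,L3}: {L0,L2} ∩ {L0,L1,L3} = {L0}; idom=L0
  L7: preds {L2,L3,L4,L5,L6}: {L0,L2} ∩ {L0,L1,L3} ∩ {L0,L4} ∩ {L0,L1,L3,L5} ∩ {L0,L6} = {L0}; idom=L0

idom(L6) = L0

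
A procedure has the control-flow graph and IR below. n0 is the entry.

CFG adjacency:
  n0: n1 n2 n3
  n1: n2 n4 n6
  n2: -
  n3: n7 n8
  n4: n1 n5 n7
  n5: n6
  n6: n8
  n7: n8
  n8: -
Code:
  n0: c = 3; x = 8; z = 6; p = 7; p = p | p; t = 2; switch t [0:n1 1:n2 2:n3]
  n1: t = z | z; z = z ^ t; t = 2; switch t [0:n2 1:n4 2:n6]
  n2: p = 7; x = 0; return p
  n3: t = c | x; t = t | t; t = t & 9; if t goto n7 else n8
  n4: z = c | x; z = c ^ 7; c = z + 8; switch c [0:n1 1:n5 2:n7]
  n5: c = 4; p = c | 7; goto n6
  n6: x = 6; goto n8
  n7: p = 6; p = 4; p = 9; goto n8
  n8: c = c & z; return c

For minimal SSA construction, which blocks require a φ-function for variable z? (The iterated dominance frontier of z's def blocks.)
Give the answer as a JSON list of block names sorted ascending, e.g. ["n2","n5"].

Answer: ["n1", "n2", "n6", "n7", "n8"]

Derivation:
idom tree: n1←n0 n2←n0 n3←n0 n4←n1 n5←n4 n6←n1 n7←n0 n8←n0
Join-block Dom:
  n1: preds {n0,n4}: {n0} ∩ {n0,n1,n4} = {n0}; idom=n0
  n2: preds {n0,n1}: {n0} ∩ {n0,n1} = {n0}; idom=n0
  n6: preds {n1,n5}: {n0,n1} ∩ {n0,n1,n4,n5} = {n0,n1}; idom=n1
  n7: preds {n3,n4}: {n0,n3} ∩ {n0,n1,n4} = {n0}; idom=n0
  n8: preds {n3,n6,n7}: {n0,n3} ∩ {n0,n1,n6} ∩ {n0,n7} = {n0}; idom=n0

Frontier:
  join n1 pred n0: · stop@n0
  join n1 pred n4: n4→n1 stop@n0
  join n2 pred n0: · stop@n0
  join n2 pred n1: n1 stop@n0
  join n6 pred n1: · stop@n1
  join n6 pred n5: n5→n4 stop@n1
  join n7 pred n3: n3 stop@n0
  join n7 pred n4: n4→n1 stop@n0
  join n8 pred n3: n3 stop@n0
  join n8 pred n6: n6→n1 stop@n0
  join n8 pred n7: n7 stop@n0
  DF(n0)=∅
  DF(n1)={n1,n2,n7,n8}
  DF(n2)=∅
  DF(n3)={n7,n8}
  DF(n4)={n1,n6,n7}
  DF(n5)={n6}
  DF(n6)={n8}
  DF(n7)={n8}
  DF(n8)=∅

φ for z: defs {n0,n1,n4}
  DF⁺ = {n1,n2,n6,n7,n8}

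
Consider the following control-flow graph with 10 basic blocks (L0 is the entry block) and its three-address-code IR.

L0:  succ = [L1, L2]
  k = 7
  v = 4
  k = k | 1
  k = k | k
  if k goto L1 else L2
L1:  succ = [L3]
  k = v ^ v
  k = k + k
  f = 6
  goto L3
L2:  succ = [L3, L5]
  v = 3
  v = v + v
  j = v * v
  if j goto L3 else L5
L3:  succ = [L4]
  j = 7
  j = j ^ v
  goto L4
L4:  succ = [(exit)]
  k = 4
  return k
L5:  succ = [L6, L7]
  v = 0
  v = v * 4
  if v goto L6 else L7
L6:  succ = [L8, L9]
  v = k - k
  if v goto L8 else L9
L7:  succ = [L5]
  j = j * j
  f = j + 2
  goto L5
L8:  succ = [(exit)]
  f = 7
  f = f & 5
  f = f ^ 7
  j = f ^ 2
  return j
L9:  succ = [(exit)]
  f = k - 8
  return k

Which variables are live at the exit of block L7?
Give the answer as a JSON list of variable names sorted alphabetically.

Answer: ["j", "k"]

Analysis:
def/use:
  L0: def={k,v} ue=∅
  L1: def={f,k} ue={v}
  L2: def={j,v} ue=∅
  L3: def={j} ue={v}
  L4: def={k} ue=∅
  L5: def={v} ue=∅
  L6: def={v} ue={k}
  L7: def={f,j} ue={j}
  L8: def={f,j} ue=∅
  L9: def={f} ue={k}

Backward fixpoint:
  live L0: ∅→{k,v}
  live L1: {v}→{v}
  live L2: {k}→{j,k,v}
  live L3: {v}→∅
  live L4: ∅→∅
  live L5: {j,k}→{j,k}
  live L6: {k}→{k}
  live L7: {j,k}→{j,k}
  live L8: ∅→∅
  live L9: {k}→∅

live-out(L7) = ["j", "k"]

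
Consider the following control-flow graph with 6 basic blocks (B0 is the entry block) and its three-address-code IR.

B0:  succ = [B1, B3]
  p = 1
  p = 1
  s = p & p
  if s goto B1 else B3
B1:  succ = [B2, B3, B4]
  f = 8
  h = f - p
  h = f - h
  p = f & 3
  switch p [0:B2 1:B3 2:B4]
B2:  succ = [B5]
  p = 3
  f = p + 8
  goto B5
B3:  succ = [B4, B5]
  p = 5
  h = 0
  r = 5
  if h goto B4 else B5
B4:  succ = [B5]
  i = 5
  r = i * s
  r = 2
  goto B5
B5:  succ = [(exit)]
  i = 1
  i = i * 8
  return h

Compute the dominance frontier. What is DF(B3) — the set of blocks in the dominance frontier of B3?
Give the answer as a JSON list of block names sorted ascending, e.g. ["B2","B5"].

idom tree: B1←B0 B2←B1 B3←B0 B4←B0 B5←B0
Dom∩ at merges:
  B3: preds {B0,B1}: {B0} ∩ {B0,B1} = {B0}; idom=B0
  B4: preds {B1,B3}: {B0,B1} ∩ {B0,B3} = {B0}; idom=B0
  B5: preds {B2,B3,B4}: {B0,B1,B2} ∩ {B0,B3} ∩ {B0,B4} = {B0}; idom=B0

DF walk-up:
  join B3 pred B0: · stop@B0
  join B3 pred B1: B1 stop@B0
  join B4 pred B1: B1 stop@B0
  join B4 pred B3: B3 stop@B0
  join B5 pred B2: B2→B1 stop@B0
  join B5 pred B3: B3 stop@B0
  join B5 pred B4: B4 stop@B0
  B0: DF=∅
  B1: DF={B3,B4,B5}
  B2: DF={B5}
  B3: DF={B4,B5}
  B4: DF={B5}
  B5: DF=∅

DF(B3) = ["B4", "B5"]

Answer: ["B4", "B5"]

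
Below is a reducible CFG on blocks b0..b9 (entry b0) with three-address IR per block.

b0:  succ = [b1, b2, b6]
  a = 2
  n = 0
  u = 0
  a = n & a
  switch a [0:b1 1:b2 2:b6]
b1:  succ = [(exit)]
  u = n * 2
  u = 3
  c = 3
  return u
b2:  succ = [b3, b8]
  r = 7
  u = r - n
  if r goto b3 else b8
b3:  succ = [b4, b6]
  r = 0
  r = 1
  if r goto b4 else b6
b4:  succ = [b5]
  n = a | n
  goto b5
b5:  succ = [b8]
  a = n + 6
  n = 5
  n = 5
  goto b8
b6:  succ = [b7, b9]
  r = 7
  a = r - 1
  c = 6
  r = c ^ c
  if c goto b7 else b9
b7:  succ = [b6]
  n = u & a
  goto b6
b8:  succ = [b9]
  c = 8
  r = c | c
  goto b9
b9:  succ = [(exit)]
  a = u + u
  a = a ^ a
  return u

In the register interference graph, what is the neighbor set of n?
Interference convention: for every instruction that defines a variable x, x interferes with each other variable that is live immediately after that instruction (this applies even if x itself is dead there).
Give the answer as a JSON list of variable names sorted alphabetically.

Block summaries:
  b0: def={a,n,u} ue=∅
  b1: def={c,u} ue={n}
  b2: def={r,u} ue={n}
  b3: def={r} ue=∅
  b4: def={n} ue={a,n}
  b5: def={a,n} ue={n}
  b6: def={a,c,r} ue=∅
  b7: def={n} ue={a,u}
  b8: def={c,r} ue=∅
  b9: def={a} ue={u}

Backward fixpoint:
  live b0: ∅→{a,n,u}
  live b1: {n}→∅
  live b2: {a,n}→{a,n,u}
  live b3: {a,n,u}→{a,n,u}
  live b4: {a,n,u}→{n,u}
  live b5: {n,u}→{u}
  live b6: {u}→{a,u}
  live b7: {a,u}→{u}
  live b8: {u}→{u}
  live b9: {u}→∅

Conflict graph:
  a — {c,n,r,u}
  c — {a,r,u}
  n — {a,r,u}
  r — {a,c,n,u}
  u — {a,c,n,r}

N(n) = ["a", "r", "u"]

Answer: ["a", "r", "u"]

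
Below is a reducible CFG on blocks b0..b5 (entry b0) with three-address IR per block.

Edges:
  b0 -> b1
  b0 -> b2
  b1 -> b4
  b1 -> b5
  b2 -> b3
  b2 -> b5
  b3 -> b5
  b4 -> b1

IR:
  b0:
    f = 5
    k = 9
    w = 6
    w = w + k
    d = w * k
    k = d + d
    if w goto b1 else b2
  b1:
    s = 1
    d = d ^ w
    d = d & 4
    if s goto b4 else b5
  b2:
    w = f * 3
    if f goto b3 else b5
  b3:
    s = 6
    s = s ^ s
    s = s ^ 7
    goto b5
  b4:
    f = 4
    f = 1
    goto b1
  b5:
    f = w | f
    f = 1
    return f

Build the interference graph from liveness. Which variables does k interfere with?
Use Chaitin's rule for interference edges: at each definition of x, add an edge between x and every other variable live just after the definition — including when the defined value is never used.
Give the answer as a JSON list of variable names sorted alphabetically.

Answer: ["d", "f", "w"]

Derivation:
Per-block:
  b0: def={d,f,k,w} ue=∅
  b1: def={d,s} ue={d,w}
  b2: def={w} ue={f}
  b3: def={s} ue=∅
  b4: def={f} ue=∅
  b5: def={f} ue={f,w}

Liveness:
  b0: in=∅ out={d,f,w}
  b1: in={d,f,w} out={d,f,w}
  b2: in={f} out={f,w}
  b3: in={f,w} out={f,w}
  b4: in={d,w} out={d,f,w}
  b5: in={f,w} out=∅

Conflict graph:
  d↔{f,k,s,w}
  f↔{d,k,s,w}
  k↔{d,f,w}
  s↔{d,f,w}
  w↔{d,f,k,s}

N(k) = ["d", "f", "w"]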